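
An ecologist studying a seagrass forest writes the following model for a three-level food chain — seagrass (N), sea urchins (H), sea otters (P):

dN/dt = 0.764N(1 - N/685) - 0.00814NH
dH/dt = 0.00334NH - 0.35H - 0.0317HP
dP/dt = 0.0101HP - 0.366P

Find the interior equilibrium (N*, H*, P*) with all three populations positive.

N* ≈ 421, H* ≈ 36.2, P* ≈ 33.3

From dP/dt = 0: 0.0101H* = 0.366, so H* = 36.2.
From dN/dt = 0: 0.764(1 - N*/685) = 0.00814·36.2, giving N* = 685·(1 - 0.386) = 421.
From dH/dt = 0: 0.00334·421 - 0.35 = 0.0317P*, so P* = 1.05/0.0317 = 33.3.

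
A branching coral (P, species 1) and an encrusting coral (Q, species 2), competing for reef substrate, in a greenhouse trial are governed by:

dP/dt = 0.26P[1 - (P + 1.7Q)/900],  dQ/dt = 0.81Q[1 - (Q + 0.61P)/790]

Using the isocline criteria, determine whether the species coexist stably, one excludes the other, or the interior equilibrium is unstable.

Compare the nullcline intercepts: K1/α12 = 900/1.7 = 529 < K2 = 790; K2/α21 = 790/0.61 = 1300 > K1 = 900.
Since the inequalities point opposite ways, species 2 can invade but species 1 cannot.

species 2 excludes species 1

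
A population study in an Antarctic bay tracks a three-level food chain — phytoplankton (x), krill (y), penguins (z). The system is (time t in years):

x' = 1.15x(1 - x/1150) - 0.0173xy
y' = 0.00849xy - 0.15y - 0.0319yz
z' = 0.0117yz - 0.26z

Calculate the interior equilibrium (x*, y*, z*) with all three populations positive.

x* ≈ 766, y* ≈ 22.2, z* ≈ 199

From dz/dt = 0: 0.0117y* = 0.26, so y* = 22.2.
From dx/dt = 0: 1.15(1 - x*/1150) = 0.0173·22.2, giving x* = 1150·(1 - 0.334) = 766.
From dy/dt = 0: 0.00849·766 - 0.15 = 0.0319z*, so z* = 6.35/0.0319 = 199.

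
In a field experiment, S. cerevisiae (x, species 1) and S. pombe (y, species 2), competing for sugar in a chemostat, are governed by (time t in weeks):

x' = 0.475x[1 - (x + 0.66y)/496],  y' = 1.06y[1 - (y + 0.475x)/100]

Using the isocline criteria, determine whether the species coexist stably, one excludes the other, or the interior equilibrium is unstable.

Compare the nullcline intercepts: K1/α12 = 496/0.66 = 752 > K2 = 100; K2/α21 = 100/0.475 = 211 < K1 = 496.
Since the inequalities point opposite ways, species 1 can invade but species 2 cannot.

species 1 excludes species 2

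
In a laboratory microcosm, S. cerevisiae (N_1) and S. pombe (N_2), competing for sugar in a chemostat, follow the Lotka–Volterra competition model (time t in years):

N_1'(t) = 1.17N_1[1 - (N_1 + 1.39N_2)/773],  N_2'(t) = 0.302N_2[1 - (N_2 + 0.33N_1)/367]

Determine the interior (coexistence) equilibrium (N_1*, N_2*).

Setting both brackets to zero gives the nullclines N_1 + 1.39N_2 = 773 and 0.33N_1 + N_2 = 367.
Substituting N_2 = 367 - 0.33N_1 into the first: N_1(1 - 1.39·0.33) = 773 - 1.39·367.
So N_1* = 263/0.541 = 486, and then N_2* = 367 - 0.33·486 = 207.

N_1* ≈ 486, N_2* ≈ 207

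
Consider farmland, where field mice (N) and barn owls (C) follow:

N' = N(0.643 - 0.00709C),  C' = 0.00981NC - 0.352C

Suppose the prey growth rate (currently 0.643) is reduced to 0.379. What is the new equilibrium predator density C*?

C* ≈ 53.5

At the interior fixed point, setting dN/dt = 0 with N > 0 fixes C* = (prey growth rate)/(NC coefficient) — independent of the other coefficients.
With the change, C* = 0.379/0.00709 = 53.5; it falls from 90.7.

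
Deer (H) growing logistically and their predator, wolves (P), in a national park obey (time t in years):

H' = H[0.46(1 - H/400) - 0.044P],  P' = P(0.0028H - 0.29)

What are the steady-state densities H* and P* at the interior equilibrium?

From dP/dt = 0 with P > 0: 0.0028H* = 0.29, so H* = 104.
Substitute into dH/dt = 0: 0.46(1 - 104/400) = 0.044P*.
The bracket is 0.741, giving P* = 0.341/0.044 = 7.75.

H* ≈ 104, P* ≈ 7.75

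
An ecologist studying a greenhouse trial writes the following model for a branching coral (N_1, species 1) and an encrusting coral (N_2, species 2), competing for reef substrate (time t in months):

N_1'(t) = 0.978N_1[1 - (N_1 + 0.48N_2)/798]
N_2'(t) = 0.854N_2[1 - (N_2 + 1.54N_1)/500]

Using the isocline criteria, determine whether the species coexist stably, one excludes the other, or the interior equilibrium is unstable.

species 1 excludes species 2

Compare the nullcline intercepts: K1/α12 = 798/0.48 = 1660 > K2 = 500; K2/α21 = 500/1.54 = 325 < K1 = 798.
Since the inequalities point opposite ways, species 1 can invade but species 2 cannot.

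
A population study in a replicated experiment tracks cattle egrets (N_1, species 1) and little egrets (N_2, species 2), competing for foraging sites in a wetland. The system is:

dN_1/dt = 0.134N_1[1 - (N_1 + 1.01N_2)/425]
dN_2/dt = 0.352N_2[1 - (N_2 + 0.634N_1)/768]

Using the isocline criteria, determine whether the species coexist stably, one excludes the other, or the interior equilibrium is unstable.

species 2 excludes species 1

Compare the nullcline intercepts: K1/α12 = 425/1.01 = 421 < K2 = 768; K2/α21 = 768/0.634 = 1210 > K1 = 425.
Since the inequalities point opposite ways, species 2 can invade but species 1 cannot.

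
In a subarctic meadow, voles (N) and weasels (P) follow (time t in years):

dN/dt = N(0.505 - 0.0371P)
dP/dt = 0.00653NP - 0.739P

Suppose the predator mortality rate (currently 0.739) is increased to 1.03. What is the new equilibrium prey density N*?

At the interior fixed point, setting dP/dt = 0 with P > 0 fixes N* = (predator death rate)/(NP coefficient) — independent of the other coefficients.
With the change, N* = 1.03/0.00653 = 158; it rises from 113.

N* ≈ 158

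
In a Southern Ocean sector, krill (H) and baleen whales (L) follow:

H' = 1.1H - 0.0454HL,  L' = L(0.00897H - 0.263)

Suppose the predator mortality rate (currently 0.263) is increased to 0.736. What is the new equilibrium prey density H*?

H* ≈ 82.1

At the interior fixed point, setting dL/dt = 0 with L > 0 fixes H* = (predator death rate)/(HL coefficient) — independent of the other coefficients.
With the change, H* = 0.736/0.00897 = 82.1; it rises from 29.3.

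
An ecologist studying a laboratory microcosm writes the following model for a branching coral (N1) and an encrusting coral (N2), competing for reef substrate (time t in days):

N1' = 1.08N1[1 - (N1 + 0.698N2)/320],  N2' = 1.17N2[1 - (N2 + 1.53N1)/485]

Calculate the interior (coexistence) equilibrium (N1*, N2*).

N1* ≈ 273, N2* ≈ 67.7

Setting both brackets to zero gives the nullclines N1 + 0.698N2 = 320 and 1.53N1 + N2 = 485.
Substituting N2 = 485 - 1.53N1 into the first: N1(1 - 0.698·1.53) = 320 - 0.698·485.
So N1* = -18.5/-0.0679 = 273, and then N2* = 485 - 1.53·273 = 67.7.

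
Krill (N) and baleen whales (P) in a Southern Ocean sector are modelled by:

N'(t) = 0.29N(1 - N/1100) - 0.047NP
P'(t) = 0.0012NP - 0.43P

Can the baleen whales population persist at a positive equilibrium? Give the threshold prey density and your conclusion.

Threshold N = 358; K > 358, so yes, the predator persists.

The predator equation gives dP/dt > 0 only when N > 0.43/0.0012 = 358.
Without the predator, N → K = 1100. Since 1100 > 358, the predator can invade and persist.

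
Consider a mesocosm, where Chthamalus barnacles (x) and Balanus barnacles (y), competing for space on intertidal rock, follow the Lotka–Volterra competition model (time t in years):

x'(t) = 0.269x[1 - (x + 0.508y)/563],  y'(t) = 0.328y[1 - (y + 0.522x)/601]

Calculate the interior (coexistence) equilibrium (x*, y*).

x* ≈ 351, y* ≈ 418

Setting both brackets to zero gives the nullclines x + 0.508y = 563 and 0.522x + y = 601.
Substituting y = 601 - 0.522x into the first: x(1 - 0.508·0.522) = 563 - 0.508·601.
So x* = 258/0.735 = 351, and then y* = 601 - 0.522·351 = 418.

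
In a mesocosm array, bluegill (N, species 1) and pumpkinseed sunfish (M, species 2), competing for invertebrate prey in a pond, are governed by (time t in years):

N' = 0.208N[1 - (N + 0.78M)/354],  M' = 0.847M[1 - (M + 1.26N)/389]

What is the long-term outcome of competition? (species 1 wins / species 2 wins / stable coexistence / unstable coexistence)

species 1 excludes species 2

Compare the nullcline intercepts: K1/α12 = 354/0.78 = 454 > K2 = 389; K2/α21 = 389/1.26 = 309 < K1 = 354.
Since the inequalities point opposite ways, species 1 can invade but species 2 cannot.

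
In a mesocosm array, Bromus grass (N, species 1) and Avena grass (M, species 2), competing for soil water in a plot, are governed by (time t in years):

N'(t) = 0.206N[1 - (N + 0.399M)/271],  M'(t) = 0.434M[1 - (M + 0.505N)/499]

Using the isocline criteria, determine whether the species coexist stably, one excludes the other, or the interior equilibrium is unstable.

stable coexistence

Compare the nullcline intercepts: K1/α12 = 271/0.399 = 679 > K2 = 499; K2/α21 = 499/0.505 = 988 > K1 = 271.
Since both inequalities hold, each species can invade when rare, so the interior equilibrium is stable.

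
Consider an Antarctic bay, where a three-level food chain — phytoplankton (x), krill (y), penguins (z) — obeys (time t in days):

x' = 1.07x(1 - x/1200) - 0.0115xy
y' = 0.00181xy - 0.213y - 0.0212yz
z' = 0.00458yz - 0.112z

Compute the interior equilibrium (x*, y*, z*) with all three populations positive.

x* ≈ 885, y* ≈ 24.5, z* ≈ 65.5

From dz/dt = 0: 0.00458y* = 0.112, so y* = 24.5.
From dx/dt = 0: 1.07(1 - x*/1200) = 0.0115·24.5, giving x* = 1200·(1 - 0.263) = 885.
From dy/dt = 0: 0.00181·885 - 0.213 = 0.0212z*, so z* = 1.39/0.0212 = 65.5.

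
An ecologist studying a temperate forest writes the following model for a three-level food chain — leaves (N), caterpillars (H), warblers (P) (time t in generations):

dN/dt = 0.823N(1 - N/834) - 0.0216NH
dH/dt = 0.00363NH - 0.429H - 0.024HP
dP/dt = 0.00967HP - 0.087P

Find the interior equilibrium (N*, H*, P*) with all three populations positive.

From dP/dt = 0: 0.00967H* = 0.087, so H* = 9.
From dN/dt = 0: 0.823(1 - N*/834) = 0.0216·9, giving N* = 834·(1 - 0.236) = 637.
From dH/dt = 0: 0.00363·637 - 0.429 = 0.024P*, so P* = 1.88/0.024 = 78.5.

N* ≈ 637, H* ≈ 9, P* ≈ 78.5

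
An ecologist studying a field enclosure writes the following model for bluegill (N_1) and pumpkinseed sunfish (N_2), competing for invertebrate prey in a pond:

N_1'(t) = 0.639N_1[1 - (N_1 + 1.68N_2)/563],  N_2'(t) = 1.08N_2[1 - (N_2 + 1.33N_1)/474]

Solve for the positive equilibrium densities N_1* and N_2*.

N_1* ≈ 189, N_2* ≈ 223

Setting both brackets to zero gives the nullclines N_1 + 1.68N_2 = 563 and 1.33N_1 + N_2 = 474.
Substituting N_2 = 474 - 1.33N_1 into the first: N_1(1 - 1.68·1.33) = 563 - 1.68·474.
So N_1* = -233/-1.23 = 189, and then N_2* = 474 - 1.33·189 = 223.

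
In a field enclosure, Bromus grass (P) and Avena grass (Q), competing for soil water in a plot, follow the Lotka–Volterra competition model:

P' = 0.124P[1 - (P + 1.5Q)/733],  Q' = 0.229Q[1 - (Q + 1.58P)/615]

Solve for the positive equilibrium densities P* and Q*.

Setting both brackets to zero gives the nullclines P + 1.5Q = 733 and 1.58P + Q = 615.
Substituting Q = 615 - 1.58P into the first: P(1 - 1.5·1.58) = 733 - 1.5·615.
So P* = -190/-1.37 = 138, and then Q* = 615 - 1.58·138 = 396.

P* ≈ 138, Q* ≈ 396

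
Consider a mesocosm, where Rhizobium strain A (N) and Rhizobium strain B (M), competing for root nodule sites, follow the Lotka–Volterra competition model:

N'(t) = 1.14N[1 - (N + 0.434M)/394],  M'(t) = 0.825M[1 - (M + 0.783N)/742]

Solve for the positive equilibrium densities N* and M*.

Setting both brackets to zero gives the nullclines N + 0.434M = 394 and 0.783N + M = 742.
Substituting M = 742 - 0.783N into the first: N(1 - 0.434·0.783) = 394 - 0.434·742.
So N* = 72/0.66 = 109, and then M* = 742 - 0.783·109 = 657.

N* ≈ 109, M* ≈ 657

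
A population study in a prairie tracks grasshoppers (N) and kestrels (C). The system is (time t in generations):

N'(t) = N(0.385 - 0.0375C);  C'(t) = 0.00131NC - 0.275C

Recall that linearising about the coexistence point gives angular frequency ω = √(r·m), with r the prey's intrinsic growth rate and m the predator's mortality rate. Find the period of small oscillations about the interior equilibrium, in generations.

T ≈ 19.3 generations

Here r = 0.385 and m = 0.275, so r·m = 0.106.
ω = √0.106 = 0.325 per generation, hence T = 2π/ω ≈ 19.3 generations.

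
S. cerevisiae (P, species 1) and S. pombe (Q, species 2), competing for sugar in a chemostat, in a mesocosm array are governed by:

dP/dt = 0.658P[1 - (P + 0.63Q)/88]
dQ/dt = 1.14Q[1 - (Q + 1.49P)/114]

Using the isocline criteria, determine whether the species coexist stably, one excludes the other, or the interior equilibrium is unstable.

Compare the nullcline intercepts: K1/α12 = 88/0.63 = 140 > K2 = 114; K2/α21 = 114/1.49 = 76.5 < K1 = 88.
Since the inequalities point opposite ways, species 1 can invade but species 2 cannot.

species 1 excludes species 2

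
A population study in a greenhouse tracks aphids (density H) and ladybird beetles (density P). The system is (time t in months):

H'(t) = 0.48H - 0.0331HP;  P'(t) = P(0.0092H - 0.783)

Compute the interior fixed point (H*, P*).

H* ≈ 85.1, P* ≈ 14.5

Set dP/dt = 0 with P > 0: 0.0092H - 0.783 = 0, so H* = 0.783/0.0092 = 85.1.
Set dH/dt = 0 with H > 0: 0.48 - 0.0331P = 0, so P* = 0.48/0.0331 = 14.5.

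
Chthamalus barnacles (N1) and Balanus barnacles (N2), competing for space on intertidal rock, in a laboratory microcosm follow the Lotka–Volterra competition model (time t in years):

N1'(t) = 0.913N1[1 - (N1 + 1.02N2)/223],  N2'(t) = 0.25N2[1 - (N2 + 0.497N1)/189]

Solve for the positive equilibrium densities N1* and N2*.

Setting both brackets to zero gives the nullclines N1 + 1.02N2 = 223 and 0.497N1 + N2 = 189.
Substituting N2 = 189 - 0.497N1 into the first: N1(1 - 1.02·0.497) = 223 - 1.02·189.
So N1* = 30.2/0.493 = 61.3, and then N2* = 189 - 0.497·61.3 = 159.

N1* ≈ 61.3, N2* ≈ 159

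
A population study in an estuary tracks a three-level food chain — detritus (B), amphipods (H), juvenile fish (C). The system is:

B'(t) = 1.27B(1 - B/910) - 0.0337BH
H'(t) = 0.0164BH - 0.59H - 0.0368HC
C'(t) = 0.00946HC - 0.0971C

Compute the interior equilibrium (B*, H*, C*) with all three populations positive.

From dC/dt = 0: 0.00946H* = 0.0971, so H* = 10.3.
From dB/dt = 0: 1.27(1 - B*/910) = 0.0337·10.3, giving B* = 910·(1 - 0.272) = 662.
From dH/dt = 0: 0.0164·662 - 0.59 = 0.0368C*, so C* = 10.3/0.0368 = 279.

B* ≈ 662, H* ≈ 10.3, C* ≈ 279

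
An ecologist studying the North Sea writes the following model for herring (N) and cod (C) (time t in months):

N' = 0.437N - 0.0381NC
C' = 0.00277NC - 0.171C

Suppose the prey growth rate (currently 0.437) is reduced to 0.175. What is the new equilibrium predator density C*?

C* ≈ 4.59

At the interior fixed point, setting dN/dt = 0 with N > 0 fixes C* = (prey growth rate)/(NC coefficient) — independent of the other coefficients.
With the change, C* = 0.175/0.0381 = 4.59; it falls from 11.5.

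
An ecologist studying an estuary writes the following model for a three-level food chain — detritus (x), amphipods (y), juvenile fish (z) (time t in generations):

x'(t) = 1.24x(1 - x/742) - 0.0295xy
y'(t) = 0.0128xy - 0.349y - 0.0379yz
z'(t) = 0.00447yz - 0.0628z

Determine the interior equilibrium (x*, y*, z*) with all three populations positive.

From dz/dt = 0: 0.00447y* = 0.0628, so y* = 14.
From dx/dt = 0: 1.24(1 - x*/742) = 0.0295·14, giving x* = 742·(1 - 0.334) = 494.
From dy/dt = 0: 0.0128·494 - 0.349 = 0.0379z*, so z* = 5.97/0.0379 = 158.

x* ≈ 494, y* ≈ 14, z* ≈ 158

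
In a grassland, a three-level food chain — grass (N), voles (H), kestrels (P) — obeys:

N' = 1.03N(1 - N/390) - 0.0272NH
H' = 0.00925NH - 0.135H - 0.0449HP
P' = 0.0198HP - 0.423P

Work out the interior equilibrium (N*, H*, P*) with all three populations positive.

From dP/dt = 0: 0.0198H* = 0.423, so H* = 21.4.
From dN/dt = 0: 1.03(1 - N*/390) = 0.0272·21.4, giving N* = 390·(1 - 0.564) = 170.
From dH/dt = 0: 0.00925·170 - 0.135 = 0.0449P*, so P* = 1.44/0.0449 = 32.

N* ≈ 170, H* ≈ 21.4, P* ≈ 32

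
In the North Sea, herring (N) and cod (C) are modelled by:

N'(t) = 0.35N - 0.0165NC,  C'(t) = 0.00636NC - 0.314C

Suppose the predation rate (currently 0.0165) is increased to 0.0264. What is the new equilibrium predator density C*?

C* ≈ 13.3

At the interior fixed point, setting dN/dt = 0 with N > 0 fixes C* = (prey growth rate)/(NC coefficient) — independent of the other coefficients.
With the change, C* = 0.35/0.0264 = 13.3; it falls from 21.2.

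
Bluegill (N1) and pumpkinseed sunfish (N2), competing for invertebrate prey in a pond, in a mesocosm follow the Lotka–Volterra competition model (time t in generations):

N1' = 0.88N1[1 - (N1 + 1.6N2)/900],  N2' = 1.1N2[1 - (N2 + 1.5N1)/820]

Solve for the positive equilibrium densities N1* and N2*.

N1* ≈ 294, N2* ≈ 379

Setting both brackets to zero gives the nullclines N1 + 1.6N2 = 900 and 1.5N1 + N2 = 820.
Substituting N2 = 820 - 1.5N1 into the first: N1(1 - 1.6·1.5) = 900 - 1.6·820.
So N1* = -412/-1.4 = 294, and then N2* = 820 - 1.5·294 = 379.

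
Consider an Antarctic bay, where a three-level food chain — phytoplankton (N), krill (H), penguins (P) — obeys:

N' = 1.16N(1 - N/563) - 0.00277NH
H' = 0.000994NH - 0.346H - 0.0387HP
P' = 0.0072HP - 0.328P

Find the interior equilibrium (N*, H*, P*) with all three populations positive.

From dP/dt = 0: 0.0072H* = 0.328, so H* = 45.6.
From dN/dt = 0: 1.16(1 - N*/563) = 0.00277·45.6, giving N* = 563·(1 - 0.109) = 502.
From dH/dt = 0: 0.000994·502 - 0.346 = 0.0387P*, so P* = 0.153/0.0387 = 3.95.

N* ≈ 502, H* ≈ 45.6, P* ≈ 3.95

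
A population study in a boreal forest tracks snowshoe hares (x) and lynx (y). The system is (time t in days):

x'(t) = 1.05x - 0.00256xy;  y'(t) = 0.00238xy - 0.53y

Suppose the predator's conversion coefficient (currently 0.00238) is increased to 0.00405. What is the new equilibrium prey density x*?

x* ≈ 131

At the interior fixed point, setting dy/dt = 0 with y > 0 fixes x* = (predator death rate)/(xy coefficient) — independent of the other coefficients.
With the change, x* = 0.53/0.00405 = 131; it falls from 223.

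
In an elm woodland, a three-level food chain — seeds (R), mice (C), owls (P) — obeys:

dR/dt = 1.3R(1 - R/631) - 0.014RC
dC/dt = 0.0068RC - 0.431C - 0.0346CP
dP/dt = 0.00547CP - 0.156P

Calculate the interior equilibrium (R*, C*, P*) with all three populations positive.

From dP/dt = 0: 0.00547C* = 0.156, so C* = 28.5.
From dR/dt = 0: 1.3(1 - R*/631) = 0.014·28.5, giving R* = 631·(1 - 0.307) = 437.
From dC/dt = 0: 0.0068·437 - 0.431 = 0.0346P*, so P* = 2.54/0.0346 = 73.5.

R* ≈ 437, C* ≈ 28.5, P* ≈ 73.5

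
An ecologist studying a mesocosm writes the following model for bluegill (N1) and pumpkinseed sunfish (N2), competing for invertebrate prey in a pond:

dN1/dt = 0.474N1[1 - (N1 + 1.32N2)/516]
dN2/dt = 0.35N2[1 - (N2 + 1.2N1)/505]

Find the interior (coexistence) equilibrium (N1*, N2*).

Setting both brackets to zero gives the nullclines N1 + 1.32N2 = 516 and 1.2N1 + N2 = 505.
Substituting N2 = 505 - 1.2N1 into the first: N1(1 - 1.32·1.2) = 516 - 1.32·505.
So N1* = -151/-0.584 = 258, and then N2* = 505 - 1.2·258 = 196.

N1* ≈ 258, N2* ≈ 196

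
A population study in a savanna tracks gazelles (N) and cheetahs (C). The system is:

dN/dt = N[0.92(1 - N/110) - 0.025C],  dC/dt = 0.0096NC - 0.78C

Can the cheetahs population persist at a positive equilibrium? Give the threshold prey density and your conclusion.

Threshold N = 81.3; K > 81.3, so yes, the predator persists.

The predator equation gives dC/dt > 0 only when N > 0.78/0.0096 = 81.3.
Without the predator, N → K = 110. Since 110 > 81.3, the predator can invade and persist.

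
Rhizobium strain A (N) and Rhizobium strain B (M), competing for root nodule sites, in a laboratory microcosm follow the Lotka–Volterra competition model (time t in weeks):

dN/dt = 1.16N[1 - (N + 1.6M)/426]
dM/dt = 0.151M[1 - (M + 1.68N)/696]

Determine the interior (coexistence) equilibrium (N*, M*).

Setting both brackets to zero gives the nullclines N + 1.6M = 426 and 1.68N + M = 696.
Substituting M = 696 - 1.68N into the first: N(1 - 1.6·1.68) = 426 - 1.6·696.
So N* = -688/-1.69 = 407, and then M* = 696 - 1.68·407 = 11.7.

N* ≈ 407, M* ≈ 11.7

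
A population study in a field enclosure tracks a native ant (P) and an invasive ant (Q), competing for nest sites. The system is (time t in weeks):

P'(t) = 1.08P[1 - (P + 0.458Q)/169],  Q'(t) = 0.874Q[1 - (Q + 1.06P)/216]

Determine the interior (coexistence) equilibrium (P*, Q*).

Setting both brackets to zero gives the nullclines P + 0.458Q = 169 and 1.06P + Q = 216.
Substituting Q = 216 - 1.06P into the first: P(1 - 0.458·1.06) = 169 - 0.458·216.
So P* = 70.1/0.515 = 136, and then Q* = 216 - 1.06·136 = 71.6.

P* ≈ 136, Q* ≈ 71.6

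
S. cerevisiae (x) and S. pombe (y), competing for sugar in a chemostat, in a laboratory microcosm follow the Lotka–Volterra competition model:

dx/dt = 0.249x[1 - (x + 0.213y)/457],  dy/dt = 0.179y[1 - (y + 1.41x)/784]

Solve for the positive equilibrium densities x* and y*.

x* ≈ 414, y* ≈ 200

Setting both brackets to zero gives the nullclines x + 0.213y = 457 and 1.41x + y = 784.
Substituting y = 784 - 1.41x into the first: x(1 - 0.213·1.41) = 457 - 0.213·784.
So x* = 290/0.7 = 414, and then y* = 784 - 1.41·414 = 200.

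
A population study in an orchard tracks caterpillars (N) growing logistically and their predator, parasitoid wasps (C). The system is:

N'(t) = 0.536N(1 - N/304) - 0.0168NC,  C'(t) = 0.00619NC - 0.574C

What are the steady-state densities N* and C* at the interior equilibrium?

N* ≈ 92.7, C* ≈ 22.2

From dC/dt = 0 with C > 0: 0.00619N* = 0.574, so N* = 92.7.
Substitute into dN/dt = 0: 0.536(1 - 92.7/304) = 0.0168C*.
The bracket is 0.695, giving C* = 0.373/0.0168 = 22.2.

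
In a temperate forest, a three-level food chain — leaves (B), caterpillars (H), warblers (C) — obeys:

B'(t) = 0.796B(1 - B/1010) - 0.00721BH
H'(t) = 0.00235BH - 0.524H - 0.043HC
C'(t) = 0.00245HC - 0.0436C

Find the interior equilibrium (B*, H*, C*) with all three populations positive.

B* ≈ 847, H* ≈ 17.8, C* ≈ 34.1

From dC/dt = 0: 0.00245H* = 0.0436, so H* = 17.8.
From dB/dt = 0: 0.796(1 - B*/1010) = 0.00721·17.8, giving B* = 1010·(1 - 0.161) = 847.
From dH/dt = 0: 0.00235·847 - 0.524 = 0.043C*, so C* = 1.47/0.043 = 34.1.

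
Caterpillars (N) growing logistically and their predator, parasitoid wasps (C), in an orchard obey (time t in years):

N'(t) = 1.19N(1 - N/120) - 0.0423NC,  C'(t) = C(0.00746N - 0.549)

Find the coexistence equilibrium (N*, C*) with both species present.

N* ≈ 73.6, C* ≈ 10.9

From dC/dt = 0 with C > 0: 0.00746N* = 0.549, so N* = 73.6.
Substitute into dN/dt = 0: 1.19(1 - 73.6/120) = 0.0423C*.
The bracket is 0.387, giving C* = 0.46/0.0423 = 10.9.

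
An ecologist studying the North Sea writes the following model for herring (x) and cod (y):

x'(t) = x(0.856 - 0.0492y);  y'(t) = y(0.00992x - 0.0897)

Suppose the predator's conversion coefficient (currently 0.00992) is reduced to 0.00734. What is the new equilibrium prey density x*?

At the interior fixed point, setting dy/dt = 0 with y > 0 fixes x* = (predator death rate)/(xy coefficient) — independent of the other coefficients.
With the change, x* = 0.0897/0.00734 = 12.2; it rises from 9.04.

x* ≈ 12.2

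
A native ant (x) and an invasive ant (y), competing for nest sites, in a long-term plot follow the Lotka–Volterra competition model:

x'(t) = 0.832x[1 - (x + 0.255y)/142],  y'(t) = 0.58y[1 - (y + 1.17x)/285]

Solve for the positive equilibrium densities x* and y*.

Setting both brackets to zero gives the nullclines x + 0.255y = 142 and 1.17x + y = 285.
Substituting y = 285 - 1.17x into the first: x(1 - 0.255·1.17) = 142 - 0.255·285.
So x* = 69.3/0.702 = 98.8, and then y* = 285 - 1.17·98.8 = 169.

x* ≈ 98.8, y* ≈ 169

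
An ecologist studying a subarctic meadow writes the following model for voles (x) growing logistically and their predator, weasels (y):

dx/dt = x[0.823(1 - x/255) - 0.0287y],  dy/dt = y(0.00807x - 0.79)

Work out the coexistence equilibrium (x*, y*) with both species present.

x* ≈ 97.9, y* ≈ 17.7

From dy/dt = 0 with y > 0: 0.00807x* = 0.79, so x* = 97.9.
Substitute into dx/dt = 0: 0.823(1 - 97.9/255) = 0.0287y*.
The bracket is 0.616, giving y* = 0.507/0.0287 = 17.7.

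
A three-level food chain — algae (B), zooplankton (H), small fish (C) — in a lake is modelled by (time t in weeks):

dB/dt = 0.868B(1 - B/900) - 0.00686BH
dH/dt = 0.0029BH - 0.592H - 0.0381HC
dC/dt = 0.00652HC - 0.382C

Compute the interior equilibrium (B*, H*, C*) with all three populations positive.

From dC/dt = 0: 0.00652H* = 0.382, so H* = 58.6.
From dB/dt = 0: 0.868(1 - B*/900) = 0.00686·58.6, giving B* = 900·(1 - 0.463) = 483.
From dH/dt = 0: 0.0029·483 - 0.592 = 0.0381C*, so C* = 0.809/0.0381 = 21.2.

B* ≈ 483, H* ≈ 58.6, C* ≈ 21.2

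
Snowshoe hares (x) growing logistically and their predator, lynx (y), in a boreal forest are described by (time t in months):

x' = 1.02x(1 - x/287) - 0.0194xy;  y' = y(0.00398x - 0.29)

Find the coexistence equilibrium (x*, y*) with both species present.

From dy/dt = 0 with y > 0: 0.00398x* = 0.29, so x* = 72.9.
Substitute into dx/dt = 0: 1.02(1 - 72.9/287) = 0.0194y*.
The bracket is 0.746, giving y* = 0.761/0.0194 = 39.2.

x* ≈ 72.9, y* ≈ 39.2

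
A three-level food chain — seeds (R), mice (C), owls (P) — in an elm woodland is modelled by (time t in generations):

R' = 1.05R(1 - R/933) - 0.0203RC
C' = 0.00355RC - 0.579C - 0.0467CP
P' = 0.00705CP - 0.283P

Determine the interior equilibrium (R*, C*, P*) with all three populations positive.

From dP/dt = 0: 0.00705C* = 0.283, so C* = 40.1.
From dR/dt = 0: 1.05(1 - R*/933) = 0.0203·40.1, giving R* = 933·(1 - 0.776) = 209.
From dC/dt = 0: 0.00355·209 - 0.579 = 0.0467P*, so P* = 0.163/0.0467 = 3.48.

R* ≈ 209, C* ≈ 40.1, P* ≈ 3.48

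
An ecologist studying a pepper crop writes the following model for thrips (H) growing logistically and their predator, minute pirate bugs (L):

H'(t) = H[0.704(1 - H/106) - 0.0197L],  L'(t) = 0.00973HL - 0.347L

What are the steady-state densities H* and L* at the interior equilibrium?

From dL/dt = 0 with L > 0: 0.00973H* = 0.347, so H* = 35.7.
Substitute into dH/dt = 0: 0.704(1 - 35.7/106) = 0.0197L*.
The bracket is 0.664, giving L* = 0.467/0.0197 = 23.7.

H* ≈ 35.7, L* ≈ 23.7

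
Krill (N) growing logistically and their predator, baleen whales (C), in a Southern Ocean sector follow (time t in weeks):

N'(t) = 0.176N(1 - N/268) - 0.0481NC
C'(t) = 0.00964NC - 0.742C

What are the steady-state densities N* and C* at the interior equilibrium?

From dC/dt = 0 with C > 0: 0.00964N* = 0.742, so N* = 77.
Substitute into dN/dt = 0: 0.176(1 - 77/268) = 0.0481C*.
The bracket is 0.713, giving C* = 0.125/0.0481 = 2.61.

N* ≈ 77, C* ≈ 2.61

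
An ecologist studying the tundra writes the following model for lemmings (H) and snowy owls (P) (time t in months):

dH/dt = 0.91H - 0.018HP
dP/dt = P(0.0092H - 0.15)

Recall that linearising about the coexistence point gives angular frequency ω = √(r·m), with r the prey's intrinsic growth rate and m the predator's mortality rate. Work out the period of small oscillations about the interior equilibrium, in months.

T ≈ 17 months

Here r = 0.91 and m = 0.15, so r·m = 0.137.
ω = √0.137 = 0.369 per month, hence T = 2π/ω ≈ 17 months.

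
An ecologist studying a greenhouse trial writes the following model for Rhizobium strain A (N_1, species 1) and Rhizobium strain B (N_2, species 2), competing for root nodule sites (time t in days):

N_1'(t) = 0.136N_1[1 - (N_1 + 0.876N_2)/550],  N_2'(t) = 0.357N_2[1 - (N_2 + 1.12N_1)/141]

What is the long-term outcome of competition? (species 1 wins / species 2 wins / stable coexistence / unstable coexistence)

species 1 excludes species 2

Compare the nullcline intercepts: K1/α12 = 550/0.876 = 628 > K2 = 141; K2/α21 = 141/1.12 = 126 < K1 = 550.
Since the inequalities point opposite ways, species 1 can invade but species 2 cannot.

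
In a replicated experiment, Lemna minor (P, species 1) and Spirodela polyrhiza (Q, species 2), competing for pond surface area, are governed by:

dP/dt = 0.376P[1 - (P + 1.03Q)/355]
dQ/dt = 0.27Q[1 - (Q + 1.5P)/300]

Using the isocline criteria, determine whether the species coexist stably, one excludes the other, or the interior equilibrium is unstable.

species 1 excludes species 2

Compare the nullcline intercepts: K1/α12 = 355/1.03 = 345 > K2 = 300; K2/α21 = 300/1.5 = 200 < K1 = 355.
Since the inequalities point opposite ways, species 1 can invade but species 2 cannot.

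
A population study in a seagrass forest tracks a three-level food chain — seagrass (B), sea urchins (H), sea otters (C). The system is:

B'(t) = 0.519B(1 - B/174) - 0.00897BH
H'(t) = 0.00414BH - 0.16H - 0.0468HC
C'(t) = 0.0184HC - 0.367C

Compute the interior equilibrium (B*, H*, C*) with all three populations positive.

B* ≈ 114, H* ≈ 19.9, C* ≈ 6.67

From dC/dt = 0: 0.0184H* = 0.367, so H* = 19.9.
From dB/dt = 0: 0.519(1 - B*/174) = 0.00897·19.9, giving B* = 174·(1 - 0.345) = 114.
From dH/dt = 0: 0.00414·114 - 0.16 = 0.0468C*, so C* = 0.312/0.0468 = 6.67.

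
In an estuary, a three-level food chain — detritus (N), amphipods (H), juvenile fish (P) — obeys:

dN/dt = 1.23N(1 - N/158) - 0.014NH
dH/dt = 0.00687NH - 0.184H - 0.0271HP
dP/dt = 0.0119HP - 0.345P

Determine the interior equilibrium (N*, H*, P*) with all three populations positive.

From dP/dt = 0: 0.0119H* = 0.345, so H* = 29.
From dN/dt = 0: 1.23(1 - N*/158) = 0.014·29, giving N* = 158·(1 - 0.33) = 106.
From dH/dt = 0: 0.00687·106 - 0.184 = 0.0271P*, so P* = 0.543/0.0271 = 20.

N* ≈ 106, H* ≈ 29, P* ≈ 20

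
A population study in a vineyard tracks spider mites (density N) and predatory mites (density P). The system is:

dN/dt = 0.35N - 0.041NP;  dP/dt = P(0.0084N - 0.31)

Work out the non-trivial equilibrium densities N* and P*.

Set dP/dt = 0 with P > 0: 0.0084N - 0.31 = 0, so N* = 0.31/0.0084 = 36.9.
Set dN/dt = 0 with N > 0: 0.35 - 0.041P = 0, so P* = 0.35/0.041 = 8.54.

N* ≈ 36.9, P* ≈ 8.54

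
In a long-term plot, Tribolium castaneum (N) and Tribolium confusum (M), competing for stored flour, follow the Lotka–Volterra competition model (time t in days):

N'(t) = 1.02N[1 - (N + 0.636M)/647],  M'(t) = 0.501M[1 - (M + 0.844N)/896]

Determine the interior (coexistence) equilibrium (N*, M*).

N* ≈ 167, M* ≈ 755

Setting both brackets to zero gives the nullclines N + 0.636M = 647 and 0.844N + M = 896.
Substituting M = 896 - 0.844N into the first: N(1 - 0.636·0.844) = 647 - 0.636·896.
So N* = 77.1/0.463 = 167, and then M* = 896 - 0.844·167 = 755.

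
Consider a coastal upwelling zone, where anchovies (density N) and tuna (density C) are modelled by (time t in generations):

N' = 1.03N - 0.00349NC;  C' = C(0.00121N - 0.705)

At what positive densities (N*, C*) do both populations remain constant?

Set dC/dt = 0 with C > 0: 0.00121N - 0.705 = 0, so N* = 0.705/0.00121 = 583.
Set dN/dt = 0 with N > 0: 1.03 - 0.00349C = 0, so C* = 1.03/0.00349 = 295.

N* ≈ 583, C* ≈ 295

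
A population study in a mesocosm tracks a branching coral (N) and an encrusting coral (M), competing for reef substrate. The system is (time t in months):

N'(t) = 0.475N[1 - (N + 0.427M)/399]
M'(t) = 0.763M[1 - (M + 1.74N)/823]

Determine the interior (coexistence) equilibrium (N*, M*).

Setting both brackets to zero gives the nullclines N + 0.427M = 399 and 1.74N + M = 823.
Substituting M = 823 - 1.74N into the first: N(1 - 0.427·1.74) = 399 - 0.427·823.
So N* = 47.6/0.257 = 185, and then M* = 823 - 1.74·185 = 501.

N* ≈ 185, M* ≈ 501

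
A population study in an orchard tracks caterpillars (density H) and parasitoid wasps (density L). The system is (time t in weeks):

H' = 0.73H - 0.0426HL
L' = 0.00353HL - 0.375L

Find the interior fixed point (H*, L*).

H* ≈ 106, L* ≈ 17.1

Set dL/dt = 0 with L > 0: 0.00353H - 0.375 = 0, so H* = 0.375/0.00353 = 106.
Set dH/dt = 0 with H > 0: 0.73 - 0.0426L = 0, so L* = 0.73/0.0426 = 17.1.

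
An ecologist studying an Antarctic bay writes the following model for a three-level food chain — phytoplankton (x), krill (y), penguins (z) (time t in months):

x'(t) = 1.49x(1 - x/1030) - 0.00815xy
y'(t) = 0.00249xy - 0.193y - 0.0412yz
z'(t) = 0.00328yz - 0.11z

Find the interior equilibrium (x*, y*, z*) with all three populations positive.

From dz/dt = 0: 0.00328y* = 0.11, so y* = 33.5.
From dx/dt = 0: 1.49(1 - x*/1030) = 0.00815·33.5, giving x* = 1030·(1 - 0.183) = 841.
From dy/dt = 0: 0.00249·841 - 0.193 = 0.0412z*, so z* = 1.9/0.0412 = 46.1.

x* ≈ 841, y* ≈ 33.5, z* ≈ 46.1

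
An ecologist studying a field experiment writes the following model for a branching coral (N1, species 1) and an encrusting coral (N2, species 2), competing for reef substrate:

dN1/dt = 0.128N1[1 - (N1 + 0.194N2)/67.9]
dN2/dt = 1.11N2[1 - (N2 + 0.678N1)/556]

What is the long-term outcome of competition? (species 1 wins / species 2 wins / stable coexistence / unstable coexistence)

Compare the nullcline intercepts: K1/α12 = 67.9/0.194 = 350 < K2 = 556; K2/α21 = 556/0.678 = 820 > K1 = 67.9.
Since the inequalities point opposite ways, species 2 can invade but species 1 cannot.

species 2 excludes species 1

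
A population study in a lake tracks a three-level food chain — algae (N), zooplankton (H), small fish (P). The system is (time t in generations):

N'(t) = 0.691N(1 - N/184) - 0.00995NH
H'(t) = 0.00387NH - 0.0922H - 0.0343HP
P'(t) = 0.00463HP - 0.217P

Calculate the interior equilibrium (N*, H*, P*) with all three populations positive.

From dP/dt = 0: 0.00463H* = 0.217, so H* = 46.9.
From dN/dt = 0: 0.691(1 - N*/184) = 0.00995·46.9, giving N* = 184·(1 - 0.675) = 59.8.
From dH/dt = 0: 0.00387·59.8 - 0.0922 = 0.0343P*, so P* = 0.139/0.0343 = 4.06.

N* ≈ 59.8, H* ≈ 46.9, P* ≈ 4.06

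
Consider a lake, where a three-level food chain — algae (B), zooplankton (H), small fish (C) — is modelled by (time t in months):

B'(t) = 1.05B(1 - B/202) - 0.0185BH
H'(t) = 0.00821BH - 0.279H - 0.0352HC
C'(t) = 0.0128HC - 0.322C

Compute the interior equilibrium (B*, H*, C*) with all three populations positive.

B* ≈ 112, H* ≈ 25.2, C* ≈ 18.3

From dC/dt = 0: 0.0128H* = 0.322, so H* = 25.2.
From dB/dt = 0: 1.05(1 - B*/202) = 0.0185·25.2, giving B* = 202·(1 - 0.443) = 112.
From dH/dt = 0: 0.00821·112 - 0.279 = 0.0352C*, so C* = 0.644/0.0352 = 18.3.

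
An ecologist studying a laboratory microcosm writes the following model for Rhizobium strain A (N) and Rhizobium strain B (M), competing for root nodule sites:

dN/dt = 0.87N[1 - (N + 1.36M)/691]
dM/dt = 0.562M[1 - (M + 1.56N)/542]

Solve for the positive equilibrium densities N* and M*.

N* ≈ 41.1, M* ≈ 478

Setting both brackets to zero gives the nullclines N + 1.36M = 691 and 1.56N + M = 542.
Substituting M = 542 - 1.56N into the first: N(1 - 1.36·1.56) = 691 - 1.36·542.
So N* = -46.1/-1.12 = 41.1, and then M* = 542 - 1.56·41.1 = 478.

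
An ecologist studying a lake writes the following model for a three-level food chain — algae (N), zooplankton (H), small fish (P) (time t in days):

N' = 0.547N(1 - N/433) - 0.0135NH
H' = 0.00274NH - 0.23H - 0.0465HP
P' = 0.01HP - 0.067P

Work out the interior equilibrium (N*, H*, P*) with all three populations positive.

N* ≈ 361, H* ≈ 6.7, P* ≈ 16.3

From dP/dt = 0: 0.01H* = 0.067, so H* = 6.7.
From dN/dt = 0: 0.547(1 - N*/433) = 0.0135·6.7, giving N* = 433·(1 - 0.165) = 361.
From dH/dt = 0: 0.00274·361 - 0.23 = 0.0465P*, so P* = 0.76/0.0465 = 16.3.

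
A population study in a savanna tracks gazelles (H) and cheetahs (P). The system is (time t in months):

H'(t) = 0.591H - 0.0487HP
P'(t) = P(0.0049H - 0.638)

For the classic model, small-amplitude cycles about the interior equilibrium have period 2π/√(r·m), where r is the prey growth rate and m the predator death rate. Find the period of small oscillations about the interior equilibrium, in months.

T ≈ 10.2 months

Here r = 0.591 and m = 0.638, so r·m = 0.377.
ω = √0.377 = 0.614 per month, hence T = 2π/ω ≈ 10.2 months.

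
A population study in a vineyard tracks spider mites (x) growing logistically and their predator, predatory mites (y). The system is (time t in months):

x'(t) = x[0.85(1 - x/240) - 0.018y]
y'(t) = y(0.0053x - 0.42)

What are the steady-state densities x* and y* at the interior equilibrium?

From dy/dt = 0 with y > 0: 0.0053x* = 0.42, so x* = 79.2.
Substitute into dx/dt = 0: 0.85(1 - 79.2/240) = 0.018y*.
The bracket is 0.67, giving y* = 0.569/0.018 = 31.6.

x* ≈ 79.2, y* ≈ 31.6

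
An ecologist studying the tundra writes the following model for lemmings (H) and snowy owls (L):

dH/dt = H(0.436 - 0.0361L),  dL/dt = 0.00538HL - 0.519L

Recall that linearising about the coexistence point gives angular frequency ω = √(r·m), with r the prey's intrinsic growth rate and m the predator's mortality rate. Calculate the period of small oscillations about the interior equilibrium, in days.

T ≈ 13.2 days

Here r = 0.436 and m = 0.519, so r·m = 0.226.
ω = √0.226 = 0.476 per day, hence T = 2π/ω ≈ 13.2 days.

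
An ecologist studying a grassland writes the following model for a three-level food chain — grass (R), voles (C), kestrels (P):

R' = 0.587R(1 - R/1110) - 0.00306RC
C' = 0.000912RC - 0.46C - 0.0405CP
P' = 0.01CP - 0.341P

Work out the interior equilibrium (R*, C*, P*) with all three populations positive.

R* ≈ 913, C* ≈ 34.1, P* ≈ 9.19

From dP/dt = 0: 0.01C* = 0.341, so C* = 34.1.
From dR/dt = 0: 0.587(1 - R*/1110) = 0.00306·34.1, giving R* = 1110·(1 - 0.178) = 913.
From dC/dt = 0: 0.000912·913 - 0.46 = 0.0405P*, so P* = 0.372/0.0405 = 9.19.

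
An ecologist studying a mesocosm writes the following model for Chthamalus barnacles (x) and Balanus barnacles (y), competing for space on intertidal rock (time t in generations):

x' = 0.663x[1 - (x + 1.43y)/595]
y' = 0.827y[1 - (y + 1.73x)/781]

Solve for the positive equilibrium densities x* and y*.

x* ≈ 354, y* ≈ 168

Setting both brackets to zero gives the nullclines x + 1.43y = 595 and 1.73x + y = 781.
Substituting y = 781 - 1.73x into the first: x(1 - 1.43·1.73) = 595 - 1.43·781.
So x* = -522/-1.47 = 354, and then y* = 781 - 1.73·354 = 168.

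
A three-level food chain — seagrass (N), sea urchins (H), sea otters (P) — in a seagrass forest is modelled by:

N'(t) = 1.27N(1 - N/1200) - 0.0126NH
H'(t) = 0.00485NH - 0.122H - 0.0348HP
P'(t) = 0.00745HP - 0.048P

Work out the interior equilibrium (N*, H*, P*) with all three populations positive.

N* ≈ 1120, H* ≈ 6.44, P* ≈ 153

From dP/dt = 0: 0.00745H* = 0.048, so H* = 6.44.
From dN/dt = 0: 1.27(1 - N*/1200) = 0.0126·6.44, giving N* = 1200·(1 - 0.0639) = 1120.
From dH/dt = 0: 0.00485·1120 - 0.122 = 0.0348P*, so P* = 5.33/0.0348 = 153.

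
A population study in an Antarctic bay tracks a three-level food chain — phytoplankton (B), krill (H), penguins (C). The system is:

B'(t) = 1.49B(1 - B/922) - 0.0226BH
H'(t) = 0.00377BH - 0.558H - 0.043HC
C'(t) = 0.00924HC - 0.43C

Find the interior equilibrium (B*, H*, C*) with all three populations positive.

From dC/dt = 0: 0.00924H* = 0.43, so H* = 46.5.
From dB/dt = 0: 1.49(1 - B*/922) = 0.0226·46.5, giving B* = 922·(1 - 0.706) = 271.
From dH/dt = 0: 0.00377·271 - 0.558 = 0.043C*, so C* = 0.464/0.043 = 10.8.

B* ≈ 271, H* ≈ 46.5, C* ≈ 10.8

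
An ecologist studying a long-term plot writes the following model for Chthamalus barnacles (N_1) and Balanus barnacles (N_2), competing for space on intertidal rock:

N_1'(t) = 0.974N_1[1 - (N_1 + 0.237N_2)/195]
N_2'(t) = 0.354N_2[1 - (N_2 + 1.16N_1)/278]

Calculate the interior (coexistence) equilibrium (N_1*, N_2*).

Setting both brackets to zero gives the nullclines N_1 + 0.237N_2 = 195 and 1.16N_1 + N_2 = 278.
Substituting N_2 = 278 - 1.16N_1 into the first: N_1(1 - 0.237·1.16) = 195 - 0.237·278.
So N_1* = 129/0.725 = 178, and then N_2* = 278 - 1.16·178 = 71.4.

N_1* ≈ 178, N_2* ≈ 71.4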